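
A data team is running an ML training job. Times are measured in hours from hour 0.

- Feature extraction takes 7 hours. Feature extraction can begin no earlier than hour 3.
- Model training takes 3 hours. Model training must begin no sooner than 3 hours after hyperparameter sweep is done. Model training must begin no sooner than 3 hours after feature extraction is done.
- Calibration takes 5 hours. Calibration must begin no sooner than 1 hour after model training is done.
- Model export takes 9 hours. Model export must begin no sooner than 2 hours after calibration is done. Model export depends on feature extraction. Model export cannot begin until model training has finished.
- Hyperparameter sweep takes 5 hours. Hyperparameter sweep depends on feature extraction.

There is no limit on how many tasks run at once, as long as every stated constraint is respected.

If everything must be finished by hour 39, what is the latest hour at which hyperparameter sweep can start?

11

Model export has no dependents, so it just needs to finish by hour 39. Starting by 39 − 9 = hour 30 achieves that.
Calibration must finish before model export (must start by hour 30, minus 2-hour gap → hour 28). With a 5-hour duration, calibration must start by 28 − 5 = hour 23.
Model training feeds calibration (must start by hour 23, minus 1-hour gap → hour 22); model export (must start by hour 30). Taking the minimum, model training must finish by hour 22 and start by 22 − 3 = hour 19.
Since model training (must start by hour 19, minus 3-hour gap → hour 16) depends on it, hyperparameter sweep must finish by hour 16. Backing off its 5-hour duration gives a latest start of hour 11.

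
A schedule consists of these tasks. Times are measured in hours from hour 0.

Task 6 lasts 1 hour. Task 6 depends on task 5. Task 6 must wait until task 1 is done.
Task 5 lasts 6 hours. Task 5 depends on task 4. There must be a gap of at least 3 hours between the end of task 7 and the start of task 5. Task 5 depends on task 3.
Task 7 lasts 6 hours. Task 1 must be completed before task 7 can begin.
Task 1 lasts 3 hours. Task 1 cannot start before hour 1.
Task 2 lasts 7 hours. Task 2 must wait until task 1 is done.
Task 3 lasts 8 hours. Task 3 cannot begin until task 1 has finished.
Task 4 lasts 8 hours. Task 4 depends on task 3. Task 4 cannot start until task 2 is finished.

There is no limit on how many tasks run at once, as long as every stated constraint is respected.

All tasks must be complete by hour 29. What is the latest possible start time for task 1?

3

To finish by hour 29, task 6 (duration 1) must start no later than hour 28.
Task 5 must finish before task 6 (must start by hour 28). With a 6-hour duration, task 5 must start by 28 − 6 = hour 22.
Task 4 has to be done before task 5 (must start by hour 22). That means finishing by hour 22, i.e. starting by 22 − 8 = hour 14.
Task 2 has to be done before task 4 (must start by hour 14). That means finishing by hour 14, i.e. starting by 14 − 7 = hour 7.
Task 3 must finish in time for task 4 (must start by hour 14); task 5 (must start by hour 22). The tightest is hour 14, so task 3 must start by 14 − 8 = hour 6.
Task 7 must finish before task 5 (must start by hour 22, minus 3-hour gap → hour 19). With a 6-hour duration, task 7 must start by 19 − 6 = hour 13.
Task 1 has several dependents: task 2 (must start by hour 7); task 3 (must start by hour 6); task 6 (must start by hour 28); task 7 (must start by hour 13). The earliest of those limits is hour 6, so task 1 must start by 6 − 3 = hour 3.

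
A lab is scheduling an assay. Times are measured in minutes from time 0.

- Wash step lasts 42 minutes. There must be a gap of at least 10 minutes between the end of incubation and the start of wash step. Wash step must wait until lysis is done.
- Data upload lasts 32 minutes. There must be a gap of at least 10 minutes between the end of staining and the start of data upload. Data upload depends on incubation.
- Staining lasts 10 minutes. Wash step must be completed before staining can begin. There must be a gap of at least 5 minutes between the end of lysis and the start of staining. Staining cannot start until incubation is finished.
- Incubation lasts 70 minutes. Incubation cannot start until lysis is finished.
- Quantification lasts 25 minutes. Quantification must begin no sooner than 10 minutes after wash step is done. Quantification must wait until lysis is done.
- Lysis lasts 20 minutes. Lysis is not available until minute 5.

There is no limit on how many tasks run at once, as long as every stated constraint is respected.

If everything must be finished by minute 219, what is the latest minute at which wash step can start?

Nothing follows data upload; the deadline of minute 219 is its only limit. It must start by 219 − 32 = minute 187.
Staining has to be done before data upload (must start by minute 187, minus 10-minute gap → minute 177). That means finishing by minute 177, i.e. starting by 177 − 10 = minute 167.
Nothing follows quantification; the deadline of minute 219 is its only limit. It must start by 219 − 25 = minute 194.
Wash step must finish in time for staining (must start by minute 167); quantification (must start by minute 194, minus 10-minute gap → minute 184). The tightest is minute 167, so wash step must start by 167 − 42 = minute 125.

125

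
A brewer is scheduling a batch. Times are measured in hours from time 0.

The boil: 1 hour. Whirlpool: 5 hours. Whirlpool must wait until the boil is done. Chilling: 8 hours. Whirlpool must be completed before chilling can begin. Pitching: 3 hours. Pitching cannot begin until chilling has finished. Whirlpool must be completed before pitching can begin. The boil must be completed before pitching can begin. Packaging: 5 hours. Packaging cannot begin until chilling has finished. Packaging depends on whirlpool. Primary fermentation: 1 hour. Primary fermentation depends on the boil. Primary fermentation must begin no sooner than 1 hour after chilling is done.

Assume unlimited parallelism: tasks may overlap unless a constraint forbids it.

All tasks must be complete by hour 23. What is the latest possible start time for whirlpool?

5

Pitching has no dependents, so it just needs to finish by hour 23. Starting by 23 − 3 = hour 20 achieves that.
Primary fermentation must finish by hour 23; it takes 1 hour, so it must start by 23 − 1 = hour 22.
Packaging must finish by hour 23; it takes 5 hours, so it must start by 23 − 5 = hour 18.
For chilling: pitching (must start by hour 20); primary fermentation (must start by hour 22, minus 1-hour gap → hour 21); packaging (must start by hour 18). The most restrictive is hour 18; with an 8-hour duration, chilling must start by hour 10.
For whirlpool: chilling (must start by hour 10); pitching (must start by hour 20); packaging (must start by hour 18). The most restrictive is hour 10; with a 5-hour duration, whirlpool must start by hour 5.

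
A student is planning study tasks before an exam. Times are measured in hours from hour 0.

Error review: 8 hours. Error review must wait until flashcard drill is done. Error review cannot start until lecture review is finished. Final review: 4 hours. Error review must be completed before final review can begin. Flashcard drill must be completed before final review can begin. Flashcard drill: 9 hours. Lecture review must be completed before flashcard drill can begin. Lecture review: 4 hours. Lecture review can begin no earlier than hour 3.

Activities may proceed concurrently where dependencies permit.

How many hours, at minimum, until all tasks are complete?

28

After its own release at hour 3, lecture review can start at hour 3 and finishes at hour 7.
Flashcard drill cannot begin until lecture review (finishes hour 7). It runs from hour 7 to 7 + 9 = hour 16.
Error review has to wait for flashcard drill (finishes hour 16); lecture review (finishes hour 7). The latest of these is hour 16, so error review runs hour 16 to 16 + 8 = hour 24.
For final review: error review (finishes hour 24); flashcard drill (finishes hour 16). Taking the maximum gives a start of hour 24, and it finishes at 24 + 4 = hour 28.
All tasks are finished once the last one completes. Finish times: Lecture review at 7, Flashcard drill at 16, Error review at 24, Final review at 28. The latest is hour 28.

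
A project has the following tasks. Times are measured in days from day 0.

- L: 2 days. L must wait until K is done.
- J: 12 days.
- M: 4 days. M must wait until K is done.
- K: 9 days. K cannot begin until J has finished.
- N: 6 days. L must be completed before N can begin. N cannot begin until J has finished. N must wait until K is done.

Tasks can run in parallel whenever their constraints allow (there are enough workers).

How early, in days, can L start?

J can start immediately at day 0; it finishes at day 12.
K waits on J (finishes day 12), so it starts at day 12 and finishes at 12 + 9 = day 21.
L waits on K (finishes day 21), so the earliest it can start is day 21.

21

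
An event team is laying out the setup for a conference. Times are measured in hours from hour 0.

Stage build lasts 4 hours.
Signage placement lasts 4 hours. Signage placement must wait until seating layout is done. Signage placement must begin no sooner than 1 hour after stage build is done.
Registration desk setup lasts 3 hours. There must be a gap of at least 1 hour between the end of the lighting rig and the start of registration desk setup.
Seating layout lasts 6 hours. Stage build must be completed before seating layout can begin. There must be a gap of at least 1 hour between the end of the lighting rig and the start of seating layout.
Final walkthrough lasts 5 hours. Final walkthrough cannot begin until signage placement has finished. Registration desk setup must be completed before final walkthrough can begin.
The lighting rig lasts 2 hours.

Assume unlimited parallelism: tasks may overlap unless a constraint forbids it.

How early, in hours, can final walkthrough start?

Nothing blocks the lighting rig, so it runs from hour 0 to hour 2.
After the lighting rig (finishes hour 2, plus 1-hour gap → hour 3), registration desk setup can start at hour 3 and finishes at hour 6.
Stage build can start immediately at hour 0; it finishes at hour 4.
Seating layout needs all of stage build (finishes hour 4); the lighting rig (finishes hour 2, plus 1-hour gap → hour 3). That puts its earliest start at hour 4; it finishes at 4 + 6 = hour 10.
Signage placement cannot start until seating layout (finishes hour 10); stage build (finishes hour 4, plus 1-hour gap → hour 5). The controlling bound is hour 10, so signage placement finishes at 10 + 4 = hour 14.
Final walkthrough waits on signage placement (finishes hour 14); registration desk setup (finishes hour 6). The latest of these is hour 14, which is the earliest final walkthrough can start.

14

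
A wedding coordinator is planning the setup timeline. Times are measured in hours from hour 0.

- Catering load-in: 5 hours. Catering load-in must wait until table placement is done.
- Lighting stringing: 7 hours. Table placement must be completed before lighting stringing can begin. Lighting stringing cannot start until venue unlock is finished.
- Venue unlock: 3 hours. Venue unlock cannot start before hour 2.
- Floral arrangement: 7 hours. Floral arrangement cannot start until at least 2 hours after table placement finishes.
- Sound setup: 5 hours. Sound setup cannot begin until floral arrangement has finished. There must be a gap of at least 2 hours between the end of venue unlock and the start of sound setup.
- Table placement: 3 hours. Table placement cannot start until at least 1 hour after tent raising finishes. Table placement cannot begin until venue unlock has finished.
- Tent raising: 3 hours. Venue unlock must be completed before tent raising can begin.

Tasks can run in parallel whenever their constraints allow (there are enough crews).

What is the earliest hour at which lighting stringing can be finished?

After its own release at hour 2, venue unlock can start at hour 2 and finishes at hour 5.
Tent raising cannot begin until venue unlock (finishes hour 5). It runs from hour 5 to 5 + 3 = hour 8.
For table placement: tent raising (finishes hour 8, plus 1-hour gap → hour 9); venue unlock (finishes hour 5). Taking the maximum gives a start of hour 9, and it finishes at 9 + 3 = hour 12.
For lighting stringing: table placement (finishes hour 12); venue unlock (finishes hour 5). Taking the maximum gives a start of hour 12, and it finishes at 12 + 7 = hour 19.

19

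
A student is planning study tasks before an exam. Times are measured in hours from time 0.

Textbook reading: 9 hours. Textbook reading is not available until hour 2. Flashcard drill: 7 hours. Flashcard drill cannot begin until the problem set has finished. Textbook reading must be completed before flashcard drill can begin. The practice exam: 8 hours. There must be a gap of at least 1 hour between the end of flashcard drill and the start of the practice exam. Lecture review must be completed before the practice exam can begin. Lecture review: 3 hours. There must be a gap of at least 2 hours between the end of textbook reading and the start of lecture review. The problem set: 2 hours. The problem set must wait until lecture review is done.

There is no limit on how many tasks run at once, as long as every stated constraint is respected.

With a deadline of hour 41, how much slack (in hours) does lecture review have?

7

After its own release at hour 2, textbook reading can start at hour 2 and finishes at hour 11.
Lecture review cannot begin until textbook reading (finishes hour 11, plus 2-hour gap → hour 13). It runs from hour 13 to 13 + 3 = hour 16.

Working backward from the deadline:
The practice exam must finish by hour 41; it takes 8 hours, so it must start by 41 − 8 = hour 33.
Flashcard drill has to be done before the practice exam (must start by hour 33, minus 1-hour gap → hour 32). That means finishing by hour 32, i.e. starting by 32 − 7 = hour 25.
The problem set has to be done before flashcard drill (must start by hour 25). That means finishing by hour 25, i.e. starting by 25 − 2 = hour 23.
Lecture review feeds the problem set (must start by hour 23); the practice exam (must start by hour 33). Taking the minimum, lecture review must finish by hour 23 and start by 23 − 3 = hour 20.
So lecture review can start as early as hour 13 and as late as hour 20, giving 20 − 13 = 7 hours of slack.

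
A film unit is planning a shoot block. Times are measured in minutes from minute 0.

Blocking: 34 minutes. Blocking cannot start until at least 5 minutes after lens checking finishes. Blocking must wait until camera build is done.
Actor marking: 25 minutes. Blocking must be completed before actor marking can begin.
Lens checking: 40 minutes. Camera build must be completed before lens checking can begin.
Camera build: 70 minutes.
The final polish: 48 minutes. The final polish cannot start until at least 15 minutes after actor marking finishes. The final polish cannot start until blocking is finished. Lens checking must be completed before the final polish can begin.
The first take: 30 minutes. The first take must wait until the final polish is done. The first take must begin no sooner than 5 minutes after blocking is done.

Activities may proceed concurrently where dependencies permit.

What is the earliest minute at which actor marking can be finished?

174

Camera build can start immediately at minute 0; it finishes at minute 70.
Lens checking waits on camera build (finishes minute 70), so it starts at minute 70 and finishes at 70 + 40 = minute 110.
Blocking needs all of lens checking (finishes minute 110, plus 5-minute gap → minute 115); camera build (finishes minute 70). That puts its earliest start at minute 115; it finishes at 115 + 34 = minute 149.
Actor marking waits on blocking (finishes minute 149), so it starts at minute 149 and finishes at 149 + 25 = minute 174.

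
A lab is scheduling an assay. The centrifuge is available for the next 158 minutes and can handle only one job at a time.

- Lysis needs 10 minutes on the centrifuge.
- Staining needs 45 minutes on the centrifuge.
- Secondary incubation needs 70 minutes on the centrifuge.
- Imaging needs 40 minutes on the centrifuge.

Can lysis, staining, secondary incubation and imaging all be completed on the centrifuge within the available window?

No

Running back to back, the jobs need 10 + 45 + 70 + 40 = 165 minutes on the centrifuge.
Since 165 > 158, they cannot all fit.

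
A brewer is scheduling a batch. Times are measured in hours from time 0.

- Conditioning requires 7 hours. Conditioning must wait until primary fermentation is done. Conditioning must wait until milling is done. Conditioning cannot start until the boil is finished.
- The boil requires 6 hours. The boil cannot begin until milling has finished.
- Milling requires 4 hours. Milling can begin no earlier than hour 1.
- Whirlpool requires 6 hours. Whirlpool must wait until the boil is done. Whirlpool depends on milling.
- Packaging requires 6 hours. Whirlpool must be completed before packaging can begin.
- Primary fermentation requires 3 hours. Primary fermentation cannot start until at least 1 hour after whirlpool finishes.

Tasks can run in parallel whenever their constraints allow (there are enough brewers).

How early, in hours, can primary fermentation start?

18

Milling waits on its own release at hour 1, so it starts at hour 1 and finishes at 1 + 4 = hour 5.
After milling (finishes hour 5), the boil can start at hour 5 and finishes at hour 11.
Whirlpool has to wait for the boil (finishes hour 11); milling (finishes hour 5). The latest of these is hour 11, so whirlpool runs hour 11 to 11 + 6 = hour 17.
Primary fermentation waits on whirlpool (finishes hour 17, plus 1-hour gap → hour 18), so the earliest it can start is hour 18.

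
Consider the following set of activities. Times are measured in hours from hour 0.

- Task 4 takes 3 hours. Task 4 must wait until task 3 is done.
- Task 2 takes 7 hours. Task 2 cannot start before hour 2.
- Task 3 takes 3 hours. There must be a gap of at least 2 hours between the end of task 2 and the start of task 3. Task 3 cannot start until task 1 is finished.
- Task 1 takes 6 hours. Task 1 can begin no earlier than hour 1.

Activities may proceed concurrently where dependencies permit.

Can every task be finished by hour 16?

No

After its own release at hour 2, task 2 can start at hour 2 and finishes at hour 9.
Task 1 waits on its own release at hour 1, so it starts at hour 1 and finishes at 1 + 6 = hour 7.
Task 3 needs all of task 2 (finishes hour 9, plus 2-hour gap → hour 11); task 1 (finishes hour 7). That puts its earliest start at hour 11; it finishes at 11 + 3 = hour 14.
Task 4 waits on task 3 (finishes hour 14), so it starts at hour 14 and finishes at 14 + 3 = hour 17.
The earliest everything can be done is hour 17, which is after the deadline of 16, so it is not possible.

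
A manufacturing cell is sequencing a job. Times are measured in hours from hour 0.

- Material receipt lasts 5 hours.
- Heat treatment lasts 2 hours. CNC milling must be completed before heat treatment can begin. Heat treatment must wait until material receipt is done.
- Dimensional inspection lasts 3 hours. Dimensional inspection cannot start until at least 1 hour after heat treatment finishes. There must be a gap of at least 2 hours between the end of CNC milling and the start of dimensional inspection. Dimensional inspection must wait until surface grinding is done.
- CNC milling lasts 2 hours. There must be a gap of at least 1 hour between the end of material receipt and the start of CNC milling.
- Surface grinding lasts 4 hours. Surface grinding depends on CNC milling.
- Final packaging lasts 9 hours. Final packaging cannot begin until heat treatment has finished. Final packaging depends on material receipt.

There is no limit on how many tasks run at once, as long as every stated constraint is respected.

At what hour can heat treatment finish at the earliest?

Nothing blocks material receipt, so it runs from hour 0 to hour 5.
After material receipt (finishes hour 5, plus 1-hour gap → hour 6), CNC milling can start at hour 6 and finishes at hour 8.
For heat treatment: CNC milling (finishes hour 8); material receipt (finishes hour 5). Taking the maximum gives a start of hour 8, and it finishes at 8 + 2 = hour 10.

10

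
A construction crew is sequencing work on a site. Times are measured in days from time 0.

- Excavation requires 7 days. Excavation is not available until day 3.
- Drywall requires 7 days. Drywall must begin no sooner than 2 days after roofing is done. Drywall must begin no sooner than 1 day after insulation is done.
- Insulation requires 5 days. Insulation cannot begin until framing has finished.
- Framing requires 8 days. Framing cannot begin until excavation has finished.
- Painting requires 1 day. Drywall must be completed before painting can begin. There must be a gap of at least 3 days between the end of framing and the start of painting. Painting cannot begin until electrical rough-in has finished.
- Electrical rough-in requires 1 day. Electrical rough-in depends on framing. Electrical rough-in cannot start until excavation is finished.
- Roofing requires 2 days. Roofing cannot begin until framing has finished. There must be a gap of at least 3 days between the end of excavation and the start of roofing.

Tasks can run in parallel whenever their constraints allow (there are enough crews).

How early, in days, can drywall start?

24

After its own release at day 3, excavation can start at day 3 and finishes at day 10.
Framing waits on excavation (finishes day 10), so it starts at day 10 and finishes at 10 + 8 = day 18.
After framing (finishes day 18), insulation can start at day 18 and finishes at day 23.
Roofing cannot start until framing (finishes day 18); excavation (finishes day 10, plus 3-day gap → day 13). The controlling bound is day 18, so roofing finishes at 18 + 2 = day 20.
Drywall waits on roofing (finishes day 20, plus 2-day gap → day 22); insulation (finishes day 23, plus 1-day gap → day 24). The latest of these is day 24, which is the earliest drywall can start.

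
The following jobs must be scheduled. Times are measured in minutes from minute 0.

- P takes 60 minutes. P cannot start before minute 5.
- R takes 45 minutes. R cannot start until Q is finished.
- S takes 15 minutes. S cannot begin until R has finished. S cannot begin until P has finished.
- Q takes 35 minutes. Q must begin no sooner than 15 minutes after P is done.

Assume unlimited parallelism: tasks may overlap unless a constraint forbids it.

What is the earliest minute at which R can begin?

P waits on its own release at minute 5, so it starts at minute 5 and finishes at 5 + 60 = minute 65.
Q waits on P (finishes minute 65, plus 15-minute gap → minute 80), so it starts at minute 80 and finishes at 80 + 35 = minute 115.
R waits on Q (finishes minute 115), so the earliest it can start is minute 115.

115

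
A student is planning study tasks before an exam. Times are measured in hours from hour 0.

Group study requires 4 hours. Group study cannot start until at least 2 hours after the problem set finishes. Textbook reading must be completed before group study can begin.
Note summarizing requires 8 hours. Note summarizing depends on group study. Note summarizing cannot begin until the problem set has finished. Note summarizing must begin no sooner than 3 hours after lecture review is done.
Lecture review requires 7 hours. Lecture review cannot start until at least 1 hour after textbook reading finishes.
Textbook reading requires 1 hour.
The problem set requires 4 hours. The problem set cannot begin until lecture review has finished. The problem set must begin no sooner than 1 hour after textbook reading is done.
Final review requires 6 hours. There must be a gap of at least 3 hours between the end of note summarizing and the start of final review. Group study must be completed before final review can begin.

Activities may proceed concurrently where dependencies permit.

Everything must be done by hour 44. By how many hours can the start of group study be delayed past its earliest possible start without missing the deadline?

8

Nothing blocks textbook reading, so it runs from hour 0 to hour 1.
Lecture review cannot begin until textbook reading (finishes hour 1, plus 1-hour gap → hour 2). It runs from hour 2 to 2 + 7 = hour 9.
The problem set cannot start until lecture review (finishes hour 9); textbook reading (finishes hour 1, plus 1-hour gap → hour 2). The controlling bound is hour 9, so the problem set finishes at 9 + 4 = hour 13.
Group study needs all of the problem set (finishes hour 13, plus 2-hour gap → hour 15); textbook reading (finishes hour 1). That puts its earliest start at hour 15; it finishes at 15 + 4 = hour 19.

Working backward from the deadline:
Final review has no dependents, so it just needs to finish by hour 44. Starting by 44 − 6 = hour 38 achieves that.
Note summarizing feeds into final review (must start by hour 38, minus 3-hour gap → hour 35); so note summarizing must finish by hour 35 and therefore start by hour 27.
Group study has several dependents: note summarizing (must start by hour 27); final review (must start by hour 38). The earliest of those limits is hour 27, so group study must start by 27 − 4 = hour 23.
So group study can start as early as hour 15 and as late as hour 23, giving 23 − 15 = 8 hours of slack.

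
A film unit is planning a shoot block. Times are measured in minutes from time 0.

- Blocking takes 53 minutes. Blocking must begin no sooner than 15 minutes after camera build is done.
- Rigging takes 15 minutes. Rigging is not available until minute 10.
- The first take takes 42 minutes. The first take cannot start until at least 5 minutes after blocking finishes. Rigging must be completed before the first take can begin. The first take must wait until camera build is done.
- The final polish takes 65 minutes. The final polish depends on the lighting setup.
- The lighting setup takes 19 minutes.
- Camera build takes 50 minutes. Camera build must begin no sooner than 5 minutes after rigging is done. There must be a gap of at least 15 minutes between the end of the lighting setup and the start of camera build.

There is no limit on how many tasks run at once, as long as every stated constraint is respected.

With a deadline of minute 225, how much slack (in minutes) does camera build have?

The lighting setup can start immediately at minute 0; it finishes at minute 19.
Rigging waits on its own release at minute 10, so it starts at minute 10 and finishes at 10 + 15 = minute 25.
Camera build has to wait for rigging (finishes minute 25, plus 5-minute gap → minute 30); the lighting setup (finishes minute 19, plus 15-minute gap → minute 34). The latest of these is minute 34, so camera build runs minute 34 to 34 + 50 = minute 84.

Working backward from the deadline:
To finish by minute 225, the first take (duration 42) must start no later than minute 183.
Since the first take (must start by minute 183, minus 5-minute gap → minute 178) depends on it, blocking must finish by minute 178. Backing off its 53-minute duration gives a latest start of minute 125.
Camera build has several dependents: blocking (must start by minute 125, minus 15-minute gap → minute 110); the first take (must start by minute 183). The earliest of those limits is minute 110, so camera build must start by 110 − 50 = minute 60.
So camera build can start as early as minute 34 and as late as minute 60, giving 60 − 34 = 26 minutes of slack.

26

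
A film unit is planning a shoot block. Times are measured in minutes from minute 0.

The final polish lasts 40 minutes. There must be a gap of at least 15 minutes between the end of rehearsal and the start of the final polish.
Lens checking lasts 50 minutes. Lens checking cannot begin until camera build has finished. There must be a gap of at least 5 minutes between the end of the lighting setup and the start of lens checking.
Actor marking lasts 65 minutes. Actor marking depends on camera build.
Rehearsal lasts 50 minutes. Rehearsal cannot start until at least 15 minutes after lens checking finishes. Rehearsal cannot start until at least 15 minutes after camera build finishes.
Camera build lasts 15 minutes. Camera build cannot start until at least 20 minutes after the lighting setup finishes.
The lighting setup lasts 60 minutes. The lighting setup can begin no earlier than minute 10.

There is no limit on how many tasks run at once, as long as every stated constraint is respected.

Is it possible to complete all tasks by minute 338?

Yes

After its own release at minute 10, the lighting setup can start at minute 10 and finishes at minute 70.
Camera build waits on the lighting setup (finishes minute 70, plus 20-minute gap → minute 90), so it starts at minute 90 and finishes at 90 + 15 = minute 105.
Actor marking waits on camera build (finishes minute 105), so it starts at minute 105 and finishes at 105 + 65 = minute 170.
Lens checking cannot start until camera build (finishes minute 105); the lighting setup (finishes minute 70, plus 5-minute gap → minute 75). The controlling bound is minute 105, so lens checking finishes at 105 + 50 = minute 155.
Rehearsal cannot start until lens checking (finishes minute 155, plus 15-minute gap → minute 170); camera build (finishes minute 105, plus 15-minute gap → minute 120). The controlling bound is minute 170, so rehearsal finishes at 170 + 50 = minute 220.
The final polish waits on rehearsal (finishes minute 220, plus 15-minute gap → minute 235), so it starts at minute 235 and finishes at 235 + 40 = minute 275.
Every task is finished by minute 275, which is no later than the deadline of 338, so the schedule is feasible.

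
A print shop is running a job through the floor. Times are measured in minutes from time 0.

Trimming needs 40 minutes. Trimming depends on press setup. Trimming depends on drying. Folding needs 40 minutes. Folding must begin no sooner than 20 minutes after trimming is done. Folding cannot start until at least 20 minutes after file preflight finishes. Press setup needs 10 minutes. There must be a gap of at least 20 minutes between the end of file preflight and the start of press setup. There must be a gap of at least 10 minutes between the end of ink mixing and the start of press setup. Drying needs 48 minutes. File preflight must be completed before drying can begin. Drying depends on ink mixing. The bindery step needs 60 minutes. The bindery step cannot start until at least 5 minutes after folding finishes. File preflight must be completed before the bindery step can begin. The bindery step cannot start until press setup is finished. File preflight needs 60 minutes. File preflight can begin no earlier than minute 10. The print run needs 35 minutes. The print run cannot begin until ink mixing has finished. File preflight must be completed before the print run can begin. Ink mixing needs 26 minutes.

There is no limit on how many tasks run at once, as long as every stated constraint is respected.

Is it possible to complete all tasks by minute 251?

Ink mixing can start immediately at minute 0; it finishes at minute 26.
File preflight cannot begin until its own release at minute 10. It runs from minute 10 to 10 + 60 = minute 70.
Drying cannot start until file preflight (finishes minute 70); ink mixing (finishes minute 26). The controlling bound is minute 70, so drying finishes at 70 + 48 = minute 118.
The print run has to wait for ink mixing (finishes minute 26); file preflight (finishes minute 70). The latest of these is minute 70, so the print run runs minute 70 to 70 + 35 = minute 105.
For press setup: file preflight (finishes minute 70, plus 20-minute gap → minute 90); ink mixing (finishes minute 26, plus 10-minute gap → minute 36). Taking the maximum gives a start of minute 90, and it finishes at 90 + 10 = minute 100.
Trimming needs all of press setup (finishes minute 100); drying (finishes minute 118). That puts its earliest start at minute 118; it finishes at 118 + 40 = minute 158.
Folding cannot start until trimming (finishes minute 158, plus 20-minute gap → minute 178); file preflight (finishes minute 70, plus 20-minute gap → minute 90). The controlling bound is minute 178, so folding finishes at 178 + 40 = minute 218.
The bindery step has to wait for folding (finishes minute 218, plus 5-minute gap → minute 223); file preflight (finishes minute 70); press setup (finishes minute 100). The latest of these is minute 223, so the bindery step runs minute 223 to 223 + 60 = minute 283.
The earliest everything can be done is minute 283, which is after the deadline of 251, so it is not possible.

No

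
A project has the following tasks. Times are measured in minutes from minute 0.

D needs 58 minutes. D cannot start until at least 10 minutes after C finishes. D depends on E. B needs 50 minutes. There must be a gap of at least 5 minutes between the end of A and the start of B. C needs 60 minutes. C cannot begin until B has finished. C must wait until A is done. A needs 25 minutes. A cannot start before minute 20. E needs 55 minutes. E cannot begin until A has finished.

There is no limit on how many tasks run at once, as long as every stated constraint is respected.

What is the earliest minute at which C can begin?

100

A waits on its own release at minute 20, so it starts at minute 20 and finishes at 20 + 25 = minute 45.
B waits on A (finishes minute 45, plus 5-minute gap → minute 50), so it starts at minute 50 and finishes at 50 + 50 = minute 100.
C waits on B (finishes minute 100); A (finishes minute 45). The latest of these is minute 100, which is the earliest C can start.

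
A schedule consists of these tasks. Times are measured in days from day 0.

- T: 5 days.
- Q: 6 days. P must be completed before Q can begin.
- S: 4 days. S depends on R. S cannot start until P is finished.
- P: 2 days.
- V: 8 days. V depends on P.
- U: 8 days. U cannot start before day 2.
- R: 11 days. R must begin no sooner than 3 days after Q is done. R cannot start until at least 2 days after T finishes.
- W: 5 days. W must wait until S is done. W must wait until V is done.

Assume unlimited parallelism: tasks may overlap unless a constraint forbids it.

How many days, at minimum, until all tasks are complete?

U cannot begin until its own release at day 2. It runs from day 2 to 2 + 8 = day 10.
T can start immediately at day 0; it finishes at day 5.
P has no prerequisites, so it starts at day 0 and finishes at day 2.
V cannot begin until P (finishes day 2). It runs from day 2 to 2 + 8 = day 10.
Q waits on P (finishes day 2), so it starts at day 2 and finishes at 2 + 6 = day 8.
R has to wait for Q (finishes day 8, plus 3-day gap → day 11); T (finishes day 5, plus 2-day gap → day 7). The latest of these is day 11, so R runs day 11 to 11 + 11 = day 22.
S has to wait for R (finishes day 22); P (finishes day 2). The latest of these is day 22, so S runs day 22 to 22 + 4 = day 26.
W has to wait for S (finishes day 26); V (finishes day 10). The latest of these is day 26, so W runs day 26 to 26 + 5 = day 31.
All tasks are finished once the last one completes. Finish times: P at 2, Q at 8, R at 22, S at 26, T at 5, U at 10, V at 10, W at 31. The latest is day 31.

31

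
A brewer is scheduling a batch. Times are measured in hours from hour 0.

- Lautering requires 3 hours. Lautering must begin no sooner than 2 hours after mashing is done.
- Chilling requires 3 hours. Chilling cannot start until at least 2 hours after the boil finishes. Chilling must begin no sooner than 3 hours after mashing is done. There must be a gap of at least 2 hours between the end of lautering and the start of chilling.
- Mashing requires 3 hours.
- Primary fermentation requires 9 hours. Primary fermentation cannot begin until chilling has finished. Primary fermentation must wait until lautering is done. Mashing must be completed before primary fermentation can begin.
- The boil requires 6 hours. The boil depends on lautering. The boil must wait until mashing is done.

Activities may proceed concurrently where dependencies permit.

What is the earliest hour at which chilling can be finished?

Mashing has no prerequisites, so it starts at hour 0 and finishes at hour 3.
Lautering cannot begin until mashing (finishes hour 3, plus 2-hour gap → hour 5). It runs from hour 5 to 5 + 3 = hour 8.
The boil cannot start until lautering (finishes hour 8); mashing (finishes hour 3). The controlling bound is hour 8, so the boil finishes at 8 + 6 = hour 14.
Chilling cannot start until the boil (finishes hour 14, plus 2-hour gap → hour 16); mashing (finishes hour 3, plus 3-hour gap → hour 6); lautering (finishes hour 8, plus 2-hour gap → hour 10). The controlling bound is hour 16, so chilling finishes at 16 + 3 = hour 19.

19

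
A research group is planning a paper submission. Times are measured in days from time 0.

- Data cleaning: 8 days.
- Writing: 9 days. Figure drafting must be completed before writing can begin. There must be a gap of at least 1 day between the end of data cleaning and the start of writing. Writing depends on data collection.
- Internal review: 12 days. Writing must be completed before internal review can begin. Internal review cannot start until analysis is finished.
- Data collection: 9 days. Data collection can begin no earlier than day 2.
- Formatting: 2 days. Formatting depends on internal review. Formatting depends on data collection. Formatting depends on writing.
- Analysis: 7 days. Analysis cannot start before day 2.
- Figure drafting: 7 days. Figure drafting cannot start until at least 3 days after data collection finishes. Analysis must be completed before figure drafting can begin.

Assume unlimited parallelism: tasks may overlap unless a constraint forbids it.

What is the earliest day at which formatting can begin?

Analysis waits on its own release at day 2, so it starts at day 2 and finishes at 2 + 7 = day 9.
Nothing blocks data cleaning, so it runs from day 0 to day 8.
Data collection waits on its own release at day 2, so it starts at day 2 and finishes at 2 + 9 = day 11.
Figure drafting cannot start until data collection (finishes day 11, plus 3-day gap → day 14); analysis (finishes day 9). The controlling bound is day 14, so figure drafting finishes at 14 + 7 = day 21.
Writing cannot start until figure drafting (finishes day 21); data cleaning (finishes day 8, plus 1-day gap → day 9); data collection (finishes day 11). The controlling bound is day 21, so writing finishes at 21 + 9 = day 30.
Internal review cannot start until writing (finishes day 30); analysis (finishes day 9). The controlling bound is day 30, so internal review finishes at 30 + 12 = day 42.
Formatting waits on internal review (finishes day 42); data collection (finishes day 11); writing (finishes day 30). The latest of these is day 42, which is the earliest formatting can start.

42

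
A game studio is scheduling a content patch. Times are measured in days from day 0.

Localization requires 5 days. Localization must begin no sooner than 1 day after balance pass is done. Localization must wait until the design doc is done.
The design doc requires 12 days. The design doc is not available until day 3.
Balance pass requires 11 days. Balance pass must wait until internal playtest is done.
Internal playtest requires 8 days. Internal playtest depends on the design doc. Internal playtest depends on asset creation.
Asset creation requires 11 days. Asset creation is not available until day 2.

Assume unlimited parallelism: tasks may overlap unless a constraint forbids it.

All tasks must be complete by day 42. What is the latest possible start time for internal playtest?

To finish by day 42, localization (duration 5) must start no later than day 37.
Balance pass has to be done before localization (must start by day 37, minus 1-day gap → day 36). That means finishing by day 36, i.e. starting by 36 − 11 = day 25.
Internal playtest must finish before balance pass (must start by day 25). With an 8-day duration, internal playtest must start by 25 − 8 = day 17.

17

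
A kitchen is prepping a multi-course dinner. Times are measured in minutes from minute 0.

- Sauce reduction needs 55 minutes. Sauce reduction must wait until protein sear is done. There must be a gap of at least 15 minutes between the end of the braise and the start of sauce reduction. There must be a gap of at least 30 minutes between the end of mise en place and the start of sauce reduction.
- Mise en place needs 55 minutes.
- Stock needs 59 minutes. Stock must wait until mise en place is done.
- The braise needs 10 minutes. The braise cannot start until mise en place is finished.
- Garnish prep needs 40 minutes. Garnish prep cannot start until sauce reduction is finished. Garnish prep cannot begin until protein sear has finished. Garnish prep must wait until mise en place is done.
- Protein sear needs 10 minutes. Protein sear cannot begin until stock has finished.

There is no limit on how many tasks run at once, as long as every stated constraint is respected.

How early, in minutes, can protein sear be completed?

124

Nothing blocks mise en place, so it runs from minute 0 to minute 55.
After mise en place (finishes minute 55), stock can start at minute 55 and finishes at minute 114.
After stock (finishes minute 114), protein sear can start at minute 114 and finishes at minute 124.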